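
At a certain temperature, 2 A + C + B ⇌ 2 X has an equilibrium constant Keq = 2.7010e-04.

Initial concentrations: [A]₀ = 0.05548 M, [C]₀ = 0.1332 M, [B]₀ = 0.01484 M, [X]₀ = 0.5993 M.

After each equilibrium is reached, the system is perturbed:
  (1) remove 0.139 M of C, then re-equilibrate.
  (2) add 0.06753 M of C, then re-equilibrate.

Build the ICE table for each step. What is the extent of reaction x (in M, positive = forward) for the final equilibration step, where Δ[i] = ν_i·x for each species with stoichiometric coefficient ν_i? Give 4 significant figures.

Q₀ = 5.9031e+04 vs Keq = 2.7010e-04 ⇒ Q>K, reverse
Step 1:
                    A           C           B           X
  init        0.05548      0.1332     0.01484      0.5993
  Δ            0.5954      0.2977      0.2977     -0.5954
  eq           0.6509      0.4309      0.3125    0.003925
  solve Keq expr → x = -0.2977; check Q = 2.7010e-04
Then remove 0.139 M of C.
Step 2:
                    A           C           B           X
  init         0.6509      0.2919      0.3125    0.003925
  Δ        6.8749e-04  3.4374e-04  3.4374e-04 -6.8749e-04
  eq           0.6515      0.2922      0.3129    0.003238
  solve Keq expr → x = -3.4374e-04; check Q = 2.7010e-04
Then add 0.06753 M of C.
Step 3:
                    A           C           B           X
  init         0.6515      0.3598      0.3129    0.003238
  Δ       -3.5086e-04 -1.7543e-04 -1.7543e-04  3.5086e-04
  eq           0.6512      0.3596      0.3127    0.003589
  solve Keq expr → x = 1.7543e-04; check Q = 2.7010e-04

x = 1.7543e-04 M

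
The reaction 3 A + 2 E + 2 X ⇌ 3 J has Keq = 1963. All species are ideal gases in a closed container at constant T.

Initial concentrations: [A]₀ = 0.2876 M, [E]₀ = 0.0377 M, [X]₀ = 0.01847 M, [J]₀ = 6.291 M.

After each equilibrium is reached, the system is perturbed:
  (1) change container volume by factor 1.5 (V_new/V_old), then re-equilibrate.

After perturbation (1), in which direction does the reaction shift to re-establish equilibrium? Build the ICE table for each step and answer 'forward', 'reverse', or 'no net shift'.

Q₀ = 2.1586e+10 vs Keq = 1963 ⇒ Q>K, reverse
Step 1:
                   A          E          X          J
  Initial     0.2876     0.0377    0.01847      6.291
  Change      0.7498     0.4999     0.4999    -0.7498
  Equil        1.037     0.5376     0.5183      5.541
  solve Keq expr → x = -0.2499; check Q = 1963
Then change container volume by factor 1.5 (V_new/V_old).
Step 2:
                   A          E          X          J
  Initial     0.6916     0.3584     0.3456      3.694
  Change      0.1411    0.09409    0.09409    -0.1411
  Equil       0.8327     0.4525     0.4396      3.553
  solve Keq expr → x = -0.04704; check Q = 1963

Direction: reverse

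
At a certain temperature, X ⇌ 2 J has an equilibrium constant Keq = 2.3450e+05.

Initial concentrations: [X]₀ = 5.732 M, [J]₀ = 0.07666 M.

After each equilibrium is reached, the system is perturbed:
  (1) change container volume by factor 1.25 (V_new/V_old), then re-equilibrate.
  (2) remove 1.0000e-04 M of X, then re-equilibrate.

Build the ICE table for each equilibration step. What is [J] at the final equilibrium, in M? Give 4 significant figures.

[J]_eq = 9.232 M

Q₀ = 0.001025 vs Keq = 2.3450e+05 ⇒ Q<K, forward
Step 1:
                  X         J
  I           5.732   0.07666
  C          -5.731     11.46
  E       5.6785e-04     11.54
  solve Keq expr → x = 5.731; check Q = 2.3450e+05
Then change container volume by factor 1.25 (V_new/V_old).
Step 2:
                  X         J
  I       4.5428e-04     9.232
  C       -9.0842e-05 1.8168e-04
  E       3.6344e-04     9.232
  solve Keq expr → x = 9.0842e-05; check Q = 2.3450e+05
Then remove 1.0000e-04 M of X.
Step 3:
                  X         J
  I       2.6344e-04     9.232
  C       9.9984e-05 -1.9997e-04
  E       3.6342e-04     9.232
  solve Keq expr → x = -9.9984e-05; check Q = 2.3450e+05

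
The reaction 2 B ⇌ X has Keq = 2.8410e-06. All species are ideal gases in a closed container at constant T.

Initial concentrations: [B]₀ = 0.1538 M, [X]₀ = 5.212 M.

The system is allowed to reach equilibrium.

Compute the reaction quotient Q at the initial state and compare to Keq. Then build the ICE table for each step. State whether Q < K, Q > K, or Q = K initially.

Q₀ = 220.3; Q > K (proceeds reverse)

Q₀ = 220.3 vs Keq = 2.8410e-06 ⇒ Q>K, reverse
Step 1:
                    B           X
  Initial      0.1538       5.212
  Change        10.42      -5.212
  Equil         10.58  3.1784e-04
  solve Keq expr → x = -5.212; check Q = 2.8410e-06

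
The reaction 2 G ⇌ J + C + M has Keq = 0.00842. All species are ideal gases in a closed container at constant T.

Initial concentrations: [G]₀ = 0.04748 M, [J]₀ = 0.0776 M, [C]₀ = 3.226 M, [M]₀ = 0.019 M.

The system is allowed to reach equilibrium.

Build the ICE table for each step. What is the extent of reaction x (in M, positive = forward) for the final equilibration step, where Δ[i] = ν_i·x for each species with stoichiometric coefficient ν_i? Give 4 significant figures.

x = -0.01868 M

Q₀ = 2.11 vs Keq = 0.00842 ⇒ Q>K, reverse
Step 1:
                  G         J         C         M
  I         0.04748    0.0776     3.226     0.019
  C         0.03736  -0.01868  -0.01868  -0.01868
  E         0.08484   0.05892     3.207 3.2069e-04
  solve Keq expr → x = -0.01868; check Q = 0.00842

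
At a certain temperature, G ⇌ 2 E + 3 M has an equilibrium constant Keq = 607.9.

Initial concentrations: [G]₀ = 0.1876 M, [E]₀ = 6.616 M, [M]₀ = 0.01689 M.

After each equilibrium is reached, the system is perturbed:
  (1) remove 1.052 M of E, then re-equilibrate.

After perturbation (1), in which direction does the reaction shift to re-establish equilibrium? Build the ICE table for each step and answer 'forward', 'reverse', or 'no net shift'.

Q₀ = 0.001124 vs Keq = 607.9 ⇒ Q<K, forward
Step 1:
                    G           E           M
  init         0.1876       6.616     0.01689
  Δ           -0.1749      0.3498      0.5247
  eq          0.01268       6.966      0.5416
  solve Keq expr → x = 0.1749; check Q = 607.9
Then remove 1.052 M of E.
Step 2:
                    G           E           M
  init        0.01268       5.914      0.5416
  Δ         -0.003051    0.006101    0.009152
  eq         0.009633        5.92      0.5508
  solve Keq expr → x = 0.003051; check Q = 607.9

Direction: forward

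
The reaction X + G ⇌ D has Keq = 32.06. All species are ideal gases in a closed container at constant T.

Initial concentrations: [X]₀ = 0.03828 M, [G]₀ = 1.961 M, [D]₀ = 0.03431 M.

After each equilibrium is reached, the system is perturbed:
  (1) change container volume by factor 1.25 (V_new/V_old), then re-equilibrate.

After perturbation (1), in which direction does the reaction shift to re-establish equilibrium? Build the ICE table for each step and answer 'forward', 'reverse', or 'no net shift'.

Direction: reverse

Q₀ = 0.4571 vs Keq = 32.06 ⇒ Q<K, forward
Step 1:
                  X         G         D
  I         0.03828     1.961   0.03431
  C        -0.03712  -0.03712   0.03712
  E        0.001158     1.924   0.07143
  solve Keq expr → x = 0.03712; check Q = 32.06
Then change container volume by factor 1.25 (V_new/V_old).
Step 2:
                  X         G         D
  I       9.2649e-04     1.539   0.05715
  C       2.2686e-04 2.2686e-04 -2.2686e-04
  E        0.001153     1.539   0.05692
  solve Keq expr → x = -2.2686e-04; check Q = 32.06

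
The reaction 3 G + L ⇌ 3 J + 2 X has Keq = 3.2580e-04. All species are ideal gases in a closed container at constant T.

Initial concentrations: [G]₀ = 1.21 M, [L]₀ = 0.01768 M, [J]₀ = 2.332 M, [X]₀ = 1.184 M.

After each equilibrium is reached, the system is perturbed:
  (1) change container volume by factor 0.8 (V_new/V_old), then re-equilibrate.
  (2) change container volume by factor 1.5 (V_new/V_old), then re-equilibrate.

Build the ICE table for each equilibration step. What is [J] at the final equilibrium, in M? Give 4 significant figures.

[J]_eq = 0.6042 M

Q₀ = 567.6 vs Keq = 3.2580e-04 ⇒ Q>K, reverse
Step 1:
                    G           L           J           X
  Initial        1.21     0.01768       2.332       1.184
  Change        1.617       0.539      -1.617      -1.078
  Equil         2.827      0.5567      0.7149      0.1059
  solve Keq expr → x = -0.539; check Q = 3.2580e-04
Then change container volume by factor 0.8 (V_new/V_old).
Step 2:
                    G           L           J           X
  Initial       3.534      0.6959      0.8936      0.1324
  Change      0.01471    0.004902    -0.01471   -0.009805
  Equil         3.549      0.7008      0.8789      0.1226
  solve Keq expr → x = -0.004902; check Q = 3.2580e-04
Then change container volume by factor 1.5 (V_new/V_old).
Step 3:
                    G           L           J           X
  Initial       2.366      0.4672      0.5859     0.08173
  Change     -0.01823   -0.006076     0.01823     0.01215
  Equil         2.348      0.4611      0.6042     0.09388
  solve Keq expr → x = 0.006076; check Q = 3.2580e-04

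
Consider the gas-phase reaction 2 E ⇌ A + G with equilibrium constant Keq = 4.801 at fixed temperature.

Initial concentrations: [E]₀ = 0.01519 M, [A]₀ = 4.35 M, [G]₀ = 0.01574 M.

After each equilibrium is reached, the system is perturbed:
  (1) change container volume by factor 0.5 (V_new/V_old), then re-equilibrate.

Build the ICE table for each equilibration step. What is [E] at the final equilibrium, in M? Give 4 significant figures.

Q₀ = 296.7 vs Keq = 4.801 ⇒ Q>K, reverse
Step 1:
                    E           A           G
  init        0.01519        4.35     0.01574
  Δ           0.02745    -0.01373    -0.01373
  eq          0.04264       4.336    0.002013
  solve Keq expr → x = -0.01373; check Q = 4.801
Then change container volume by factor 0.5 (V_new/V_old).
Step 2:
                    E           A           G
  init        0.08529       8.673    0.004027
  Δ                 0           0           0
  eq          0.08529       8.673    0.004027
  solve Keq expr → x = 0; check Q = 4.801

[E]_eq = 0.08529 M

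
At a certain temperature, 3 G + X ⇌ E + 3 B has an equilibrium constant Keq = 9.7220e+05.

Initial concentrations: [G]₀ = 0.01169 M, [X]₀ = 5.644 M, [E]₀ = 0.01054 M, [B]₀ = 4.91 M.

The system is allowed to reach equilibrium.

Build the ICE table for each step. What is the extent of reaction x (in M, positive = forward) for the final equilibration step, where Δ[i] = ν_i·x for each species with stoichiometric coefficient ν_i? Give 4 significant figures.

x = 0.001753 M

Q₀ = 1.3837e+05 vs Keq = 9.7220e+05 ⇒ Q<K, forward
Step 1:
                   G          X          E          B
  init       0.01169      5.644    0.01054       4.91
  Δ        -0.005258  -0.001753   0.001753   0.005258
  eq        0.006432      5.642    0.01229      4.915
  solve Keq expr → x = 0.001753; check Q = 9.7220e+05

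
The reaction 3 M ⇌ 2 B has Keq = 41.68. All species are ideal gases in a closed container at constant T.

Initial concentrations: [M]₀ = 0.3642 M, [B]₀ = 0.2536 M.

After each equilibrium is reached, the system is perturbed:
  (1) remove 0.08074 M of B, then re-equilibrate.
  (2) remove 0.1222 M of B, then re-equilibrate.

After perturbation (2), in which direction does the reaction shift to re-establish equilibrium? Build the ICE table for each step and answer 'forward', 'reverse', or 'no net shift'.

Q₀ = 1.331 vs Keq = 41.68 ⇒ Q<K, forward
Step 1:
                    M           B
  init         0.3642      0.2536
  Δ           -0.2094      0.1396
  eq           0.1548      0.3932
  solve Keq expr → x = 0.0698; check Q = 41.68
Then remove 0.08074 M of B.
Step 2:
                    M           B
  init         0.1548      0.3125
  Δ          -0.01852     0.01234
  eq           0.1363      0.3248
  solve Keq expr → x = 0.006172; check Q = 41.68
Then remove 0.1222 M of B.
Step 3:
                    M           B
  init         0.1363      0.2026
  Δ          -0.03029     0.02019
  eq            0.106      0.2228
  solve Keq expr → x = 0.0101; check Q = 41.68

Direction: forward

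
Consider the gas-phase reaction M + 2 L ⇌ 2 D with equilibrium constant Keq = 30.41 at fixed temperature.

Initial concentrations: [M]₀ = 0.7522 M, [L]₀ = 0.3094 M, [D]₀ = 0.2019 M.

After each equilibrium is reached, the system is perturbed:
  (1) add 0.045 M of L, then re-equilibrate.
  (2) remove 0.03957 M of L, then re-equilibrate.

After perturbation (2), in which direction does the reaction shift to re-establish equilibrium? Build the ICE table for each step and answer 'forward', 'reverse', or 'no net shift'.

Q₀ = 0.5661 vs Keq = 30.41 ⇒ Q<K, forward
Step 1:
                   M          L          D
  init        0.7522     0.3094     0.2019
  Δ          -0.1076    -0.2152     0.2152
  eq          0.6446    0.09421     0.4171
  solve Keq expr → x = 0.1076; check Q = 30.41
Then add 0.045 M of L.
Step 2:
                   M          L          D
  init        0.6446     0.1392     0.4171
  Δ         -0.01777   -0.03554    0.03554
  eq          0.6268     0.1037     0.4526
  solve Keq expr → x = 0.01777; check Q = 30.41
Then remove 0.03957 M of L.
Step 3:
                   M          L          D
  init        0.6268     0.0641     0.4526
  Δ          0.01562    0.03124   -0.03124
  eq          0.6425    0.09534     0.4214
  solve Keq expr → x = -0.01562; check Q = 30.41

Direction: reverse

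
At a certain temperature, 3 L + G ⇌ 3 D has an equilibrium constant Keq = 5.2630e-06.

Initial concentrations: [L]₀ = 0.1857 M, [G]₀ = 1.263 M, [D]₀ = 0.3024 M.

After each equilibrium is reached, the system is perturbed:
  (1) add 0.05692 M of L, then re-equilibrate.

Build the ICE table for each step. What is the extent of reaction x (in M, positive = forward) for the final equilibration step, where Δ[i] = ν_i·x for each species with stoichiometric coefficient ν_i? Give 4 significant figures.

x = 3.5850e-04 M

Q₀ = 3.419 vs Keq = 5.2630e-06 ⇒ Q>K, reverse
Step 1:
                  L         G         D
  Initial    0.1857     1.263    0.3024
  Change     0.2932   0.09772   -0.2932
  Equil      0.4789     1.361   0.00923
  solve Keq expr → x = -0.09772; check Q = 5.2630e-06
Then add 0.05692 M of L.
Step 2:
                  L         G         D
  Initial    0.5358     1.361   0.00923
  Change  -0.001076 -3.5850e-04  0.001076
  Equil      0.5347      1.36   0.01031
  solve Keq expr → x = 3.5850e-04; check Q = 5.2630e-06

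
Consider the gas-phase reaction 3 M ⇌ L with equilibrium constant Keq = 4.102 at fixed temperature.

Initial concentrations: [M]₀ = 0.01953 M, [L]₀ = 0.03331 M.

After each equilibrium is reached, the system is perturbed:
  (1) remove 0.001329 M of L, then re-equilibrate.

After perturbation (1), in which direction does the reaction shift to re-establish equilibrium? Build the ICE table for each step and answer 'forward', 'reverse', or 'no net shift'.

Direction: forward

Q₀ = 4472 vs Keq = 4.102 ⇒ Q>K, reverse
Step 1:
                    M           L
  init        0.01953     0.03331
  Δ           0.08562    -0.02854
  eq           0.1052    0.004769
  solve Keq expr → x = -0.02854; check Q = 4.102
Then remove 0.001329 M of L.
Step 2:
                    M           L
  init         0.1052     0.00344
  Δ         -0.002854  9.5117e-04
  eq           0.1023    0.004391
  solve Keq expr → x = 9.5117e-04; check Q = 4.102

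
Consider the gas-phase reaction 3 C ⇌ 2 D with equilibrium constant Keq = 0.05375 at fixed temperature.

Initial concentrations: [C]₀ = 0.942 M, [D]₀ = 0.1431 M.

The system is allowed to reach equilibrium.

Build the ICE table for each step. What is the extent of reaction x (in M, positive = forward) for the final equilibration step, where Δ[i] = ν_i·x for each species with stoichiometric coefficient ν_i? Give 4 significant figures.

x = 0.023 M

Q₀ = 0.0245 vs Keq = 0.05375 ⇒ Q<K, forward
Step 1:
                   C          D
  Initial      0.942     0.1431
  Change    -0.06901    0.04601
  Equil        0.873     0.1891
  solve Keq expr → x = 0.023; check Q = 0.05375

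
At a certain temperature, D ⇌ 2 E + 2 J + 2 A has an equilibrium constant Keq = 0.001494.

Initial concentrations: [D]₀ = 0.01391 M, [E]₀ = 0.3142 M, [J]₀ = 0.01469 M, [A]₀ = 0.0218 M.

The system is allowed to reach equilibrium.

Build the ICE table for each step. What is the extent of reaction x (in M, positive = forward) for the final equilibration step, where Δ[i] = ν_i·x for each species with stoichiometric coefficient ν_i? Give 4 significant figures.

x = 0.01358 M

Q₀ = 7.2785e-07 vs Keq = 0.001494 ⇒ Q<K, forward
Step 1:
                    D           E           J           A
  I           0.01391      0.3142     0.01469      0.0218
  C          -0.01358     0.02716     0.02716     0.02716
  E        3.2760e-04      0.3414     0.04185     0.04896
  solve Keq expr → x = 0.01358; check Q = 0.001494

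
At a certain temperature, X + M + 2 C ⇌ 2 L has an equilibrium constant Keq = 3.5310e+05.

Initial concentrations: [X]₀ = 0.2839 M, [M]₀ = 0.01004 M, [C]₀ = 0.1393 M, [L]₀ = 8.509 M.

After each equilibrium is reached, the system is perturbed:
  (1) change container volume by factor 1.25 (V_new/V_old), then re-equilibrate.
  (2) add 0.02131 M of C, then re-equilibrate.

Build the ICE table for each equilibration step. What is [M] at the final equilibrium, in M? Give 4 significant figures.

[M]_eq = 0.02133 M

Q₀ = 1.3090e+06 vs Keq = 3.5310e+05 ⇒ Q>K, reverse
Step 1:
                  X         M         C         L
  I          0.2839   0.01004    0.1393     8.509
  C         0.01423   0.01423   0.02847  -0.02847
  E          0.2981   0.02427    0.1678     8.481
  solve Keq expr → x = -0.01423; check Q = 3.5310e+05
Then change container volume by factor 1.25 (V_new/V_old).
Step 2:
                  X         M         C         L
  I          0.2385   0.01942    0.1342     6.784
  C        0.005684  0.005684   0.01137  -0.01137
  E          0.2442    0.0251    0.1456     6.773
  solve Keq expr → x = -0.005684; check Q = 3.5310e+05
Then add 0.02131 M of C.
Step 3:
                  X         M         C         L
  I          0.2442    0.0251    0.1669     6.773
  C       -0.003773 -0.003773 -0.007546  0.007546
  E          0.2404   0.02133    0.1593     6.781
  solve Keq expr → x = 0.003773; check Q = 3.5310e+05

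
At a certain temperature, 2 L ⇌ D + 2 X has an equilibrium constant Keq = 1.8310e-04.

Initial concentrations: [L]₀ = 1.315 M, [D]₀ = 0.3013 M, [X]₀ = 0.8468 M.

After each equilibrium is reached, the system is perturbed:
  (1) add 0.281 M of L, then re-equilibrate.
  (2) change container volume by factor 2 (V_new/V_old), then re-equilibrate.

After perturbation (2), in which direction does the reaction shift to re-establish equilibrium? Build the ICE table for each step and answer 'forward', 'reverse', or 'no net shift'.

Q₀ = 0.1249 vs Keq = 1.8310e-04 ⇒ Q>K, reverse
Step 1:
                    L           D           X
  Initial       1.315      0.3013      0.8468
  Change       0.5836     -0.2918     -0.5836
  Equil         1.899    0.009524      0.2632
  solve Keq expr → x = -0.2918; check Q = 1.8310e-04
Then add 0.281 M of L.
Step 2:
                    L           D           X
  Initial        2.18    0.009524      0.2632
  Change    -0.005015    0.002507    0.005015
  Equil         2.175     0.01203      0.2683
  solve Keq expr → x = 0.002507; check Q = 1.8310e-04
Then change container volume by factor 2 (V_new/V_old).
Step 3:
                    L           D           X
  Initial       1.087    0.006016      0.1341
  Change    -0.008813    0.004407    0.008813
  Equil         1.078     0.01042      0.1429
  solve Keq expr → x = 0.004407; check Q = 1.8310e-04

Direction: forward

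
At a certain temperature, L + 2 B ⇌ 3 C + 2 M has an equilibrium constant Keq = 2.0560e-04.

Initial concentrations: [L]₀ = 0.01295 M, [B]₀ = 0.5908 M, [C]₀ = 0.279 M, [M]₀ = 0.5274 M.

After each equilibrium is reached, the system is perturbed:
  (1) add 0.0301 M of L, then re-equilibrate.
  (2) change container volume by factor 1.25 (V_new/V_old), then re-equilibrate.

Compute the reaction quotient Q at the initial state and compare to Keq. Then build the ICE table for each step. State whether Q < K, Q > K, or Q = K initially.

Q₀ = 1.336 vs Keq = 2.0560e-04 ⇒ Q>K, reverse
Step 1:
                   L          B          C          M
  Initial    0.01295     0.5908      0.279     0.5274
  Change      0.0788     0.1576    -0.2364    -0.1576
  Equil      0.09175     0.7484    0.04259     0.3698
  solve Keq expr → x = -0.0788; check Q = 2.0560e-04
Then add 0.0301 M of L.
Step 2:
                   L          B          C          M
  Initial     0.1219     0.7484    0.04259     0.3698
  Change    -0.00125  -0.002501   0.003751   0.002501
  Equil       0.1206     0.7459    0.04634     0.3723
  solve Keq expr → x = 0.00125; check Q = 2.0560e-04
Then change container volume by factor 1.25 (V_new/V_old).
Step 3:
                   L          B          C          M
  Initial    0.09648     0.5967    0.03707     0.2978
  Change   -0.001732  -0.003463   0.005195   0.003463
  Equil      0.09475     0.5933    0.04227     0.3013
  solve Keq expr → x = 0.001732; check Q = 2.0560e-04

Q₀ = 1.336; Q > K (proceeds reverse)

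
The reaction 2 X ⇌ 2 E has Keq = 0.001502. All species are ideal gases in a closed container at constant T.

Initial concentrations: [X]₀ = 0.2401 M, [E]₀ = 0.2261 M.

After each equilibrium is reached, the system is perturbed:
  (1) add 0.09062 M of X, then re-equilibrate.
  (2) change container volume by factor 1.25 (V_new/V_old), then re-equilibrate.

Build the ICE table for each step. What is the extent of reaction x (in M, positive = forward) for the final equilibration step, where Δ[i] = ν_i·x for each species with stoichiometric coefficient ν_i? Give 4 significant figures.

Q₀ = 0.8868 vs Keq = 0.001502 ⇒ Q>K, reverse
Step 1:
                    X           E
  Initial      0.2401      0.2261
  Change       0.2087     -0.2087
  Equil        0.4488     0.01739
  solve Keq expr → x = -0.1044; check Q = 0.001502
Then add 0.09062 M of X.
Step 2:
                    X           E
  Initial      0.5394     0.01739
  Change    -0.003381    0.003381
  Equil         0.536     0.02077
  solve Keq expr → x = 0.001691; check Q = 0.001502
Then change container volume by factor 1.25 (V_new/V_old).
Step 3:
                    X           E
  Initial      0.4288     0.01662
  Change            0           0
  Equil        0.4288     0.01662
  solve Keq expr → x = 0; check Q = 0.001502

x = 0 M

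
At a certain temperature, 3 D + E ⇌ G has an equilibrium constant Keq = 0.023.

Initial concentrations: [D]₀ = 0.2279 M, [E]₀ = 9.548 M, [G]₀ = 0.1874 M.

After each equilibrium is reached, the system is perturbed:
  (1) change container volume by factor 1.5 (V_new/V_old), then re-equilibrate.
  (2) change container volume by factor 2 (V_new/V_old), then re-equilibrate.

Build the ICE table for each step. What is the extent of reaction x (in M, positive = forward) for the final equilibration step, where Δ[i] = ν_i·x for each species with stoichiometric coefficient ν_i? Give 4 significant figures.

x = -0.006826 M

Q₀ = 1.658 vs Keq = 0.023 ⇒ Q>K, reverse
Step 1:
                    D           E           G
  Initial      0.2279       9.548      0.1874
  Change       0.3982      0.1327     -0.1327
  Equil        0.6261       9.681     0.05466
  solve Keq expr → x = -0.1327; check Q = 0.023
Then change container volume by factor 1.5 (V_new/V_old).
Step 2:
                    D           E           G
  Initial      0.4174       6.454     0.03644
  Change      0.06054     0.02018    -0.02018
  Equil         0.478       6.474     0.01626
  solve Keq expr → x = -0.02018; check Q = 0.023
Then change container volume by factor 2 (V_new/V_old).
Step 3:
                    D           E           G
  Initial       0.239       3.237    0.008129
  Change      0.02048    0.006826   -0.006826
  Equil        0.2595       3.244    0.001303
  solve Keq expr → x = -0.006826; check Q = 0.023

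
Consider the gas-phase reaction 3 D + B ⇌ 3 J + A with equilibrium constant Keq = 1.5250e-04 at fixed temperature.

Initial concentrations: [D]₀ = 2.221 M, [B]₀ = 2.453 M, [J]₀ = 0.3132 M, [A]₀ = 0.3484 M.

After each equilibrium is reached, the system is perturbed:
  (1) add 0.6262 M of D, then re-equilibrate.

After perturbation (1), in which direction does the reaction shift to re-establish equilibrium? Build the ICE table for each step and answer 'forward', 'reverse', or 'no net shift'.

Q₀ = 3.9829e-04 vs Keq = 1.5250e-04 ⇒ Q>K, reverse
Step 1:
                  D         B         J         A
  I           2.221     2.453    0.3132    0.3484
  C         0.07197   0.02399  -0.07197  -0.02399
  E           2.293     2.477    0.2412    0.3244
  solve Keq expr → x = -0.02399; check Q = 1.5250e-04
Then add 0.6262 M of D.
Step 2:
                  D         B         J         A
  I           2.919     2.477    0.2412    0.3244
  C        -0.05408  -0.01803   0.05408   0.01803
  E           2.865     2.459    0.2953    0.3424
  solve Keq expr → x = 0.01803; check Q = 1.5250e-04

Direction: forward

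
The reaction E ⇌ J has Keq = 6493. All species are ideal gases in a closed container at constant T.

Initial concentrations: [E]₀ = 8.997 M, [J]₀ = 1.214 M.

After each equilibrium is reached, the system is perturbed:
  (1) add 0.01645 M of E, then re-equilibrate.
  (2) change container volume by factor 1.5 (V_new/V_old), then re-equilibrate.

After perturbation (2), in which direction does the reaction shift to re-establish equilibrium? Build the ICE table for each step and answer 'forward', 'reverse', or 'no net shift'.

Direction: no net shift

Q₀ = 0.1349 vs Keq = 6493 ⇒ Q<K, forward
Step 1:
                   E          J
  Initial      8.997      1.214
  Change      -8.995      8.995
  Equil     0.001572      10.21
  solve Keq expr → x = 8.995; check Q = 6493
Then add 0.01645 M of E.
Step 2:
                   E          J
  Initial    0.01802      10.21
  Change    -0.01645    0.01645
  Equil     0.001575      10.23
  solve Keq expr → x = 0.01645; check Q = 6493
Then change container volume by factor 1.5 (V_new/V_old).
Step 3:
                   E          J
  Initial    0.00105      6.817
  Change           0          0
  Equil      0.00105      6.817
  solve Keq expr → x = 0; check Q = 6493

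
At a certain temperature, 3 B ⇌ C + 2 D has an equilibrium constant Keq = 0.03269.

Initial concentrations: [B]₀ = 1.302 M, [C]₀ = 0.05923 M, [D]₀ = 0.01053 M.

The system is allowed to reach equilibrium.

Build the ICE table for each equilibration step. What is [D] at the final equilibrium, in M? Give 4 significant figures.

[D]_eq = 0.3107 M

Q₀ = 2.9755e-06 vs Keq = 0.03269 ⇒ Q<K, forward
Step 1:
                    B           C           D
  Initial       1.302     0.05923     0.01053
  Change      -0.4502      0.1501      0.3001
  Equil        0.8518      0.2093      0.3107
  solve Keq expr → x = 0.1501; check Q = 0.03269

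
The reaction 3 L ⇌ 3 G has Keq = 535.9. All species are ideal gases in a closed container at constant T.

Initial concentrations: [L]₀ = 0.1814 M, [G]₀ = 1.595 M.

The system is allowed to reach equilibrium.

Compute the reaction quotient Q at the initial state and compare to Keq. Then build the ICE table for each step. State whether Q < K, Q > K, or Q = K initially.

Q₀ = 679.8 vs Keq = 535.9 ⇒ Q>K, reverse
Step 1:
                   L          G
  init        0.1814      1.595
  Δ          0.01333   -0.01333
  eq          0.1947      1.582
  solve Keq expr → x = -0.004442; check Q = 535.9

Q₀ = 679.8; Q > K (proceeds reverse)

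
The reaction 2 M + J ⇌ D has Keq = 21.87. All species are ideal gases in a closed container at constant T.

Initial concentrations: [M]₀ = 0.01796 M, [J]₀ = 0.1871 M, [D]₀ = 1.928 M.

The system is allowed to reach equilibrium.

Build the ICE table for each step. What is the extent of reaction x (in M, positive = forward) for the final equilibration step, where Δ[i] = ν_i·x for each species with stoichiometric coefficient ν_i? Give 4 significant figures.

x = -0.2125 M

Q₀ = 3.1946e+04 vs Keq = 21.87 ⇒ Q>K, reverse
Step 1:
                   M          J          D
  I          0.01796     0.1871      1.928
  C           0.4251     0.2125    -0.2125
  E            0.443     0.3996      1.715
  solve Keq expr → x = -0.2125; check Q = 21.87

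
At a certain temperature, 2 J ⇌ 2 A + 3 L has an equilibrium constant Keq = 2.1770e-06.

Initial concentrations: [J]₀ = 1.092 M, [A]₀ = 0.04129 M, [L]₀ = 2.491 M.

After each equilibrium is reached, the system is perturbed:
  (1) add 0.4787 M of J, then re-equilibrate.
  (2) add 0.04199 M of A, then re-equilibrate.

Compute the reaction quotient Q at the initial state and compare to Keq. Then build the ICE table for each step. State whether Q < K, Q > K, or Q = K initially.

Q₀ = 0.0221 vs Keq = 2.1770e-06 ⇒ Q>K, reverse
Step 1:
                    J           A           L
  I             1.092     0.04129       2.491
  C           0.04085    -0.04085    -0.06127
  E             1.133  4.4133e-04        2.43
  solve Keq expr → x = -0.02042; check Q = 2.1770e-06
Then add 0.4787 M of J.
Step 2:
                    J           A           L
  I             1.612  4.4133e-04        2.43
  C       -1.8631e-04  1.8631e-04  2.7946e-04
  E             1.611  6.2764e-04        2.43
  solve Keq expr → x = 9.3155e-05; check Q = 2.1770e-06
Then add 0.04199 M of A.
Step 3:
                    J           A           L
  I             1.611     0.04262        2.43
  C           0.04195    -0.04195    -0.06292
  E             1.653  6.6983e-04       2.367
  solve Keq expr → x = -0.02097; check Q = 2.1770e-06

Q₀ = 0.0221; Q > K (proceeds reverse)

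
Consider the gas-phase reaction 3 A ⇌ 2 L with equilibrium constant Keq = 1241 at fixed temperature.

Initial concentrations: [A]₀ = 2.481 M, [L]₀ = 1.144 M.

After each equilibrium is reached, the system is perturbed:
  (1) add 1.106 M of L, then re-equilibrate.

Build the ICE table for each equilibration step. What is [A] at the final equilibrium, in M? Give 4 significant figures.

[A]_eq = 0.2248 M

Q₀ = 0.0857 vs Keq = 1241 ⇒ Q<K, forward
Step 1:
                   A          L
  I            2.481      1.144
  C           -2.302      1.534
  E           0.1795      2.678
  solve Keq expr → x = 0.7672; check Q = 1241
Then add 1.106 M of L.
Step 2:
                   A          L
  I           0.1795      3.784
  C          0.04531   -0.03021
  E           0.2248      3.754
  solve Keq expr → x = -0.0151; check Q = 1241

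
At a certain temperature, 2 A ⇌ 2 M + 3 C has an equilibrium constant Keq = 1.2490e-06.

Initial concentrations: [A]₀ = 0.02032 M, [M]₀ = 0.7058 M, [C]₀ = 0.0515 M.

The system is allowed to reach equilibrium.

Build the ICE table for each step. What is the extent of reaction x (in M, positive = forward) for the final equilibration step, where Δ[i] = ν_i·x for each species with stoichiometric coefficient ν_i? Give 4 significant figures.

x = -0.0165 M

Q₀ = 0.1648 vs Keq = 1.2490e-06 ⇒ Q>K, reverse
Step 1:
                   A          M          C
  Initial    0.02032     0.7058     0.0515
  Change     0.03301   -0.03301   -0.04951
  Equil      0.05333     0.6728   0.001987
  solve Keq expr → x = -0.0165; check Q = 1.2490e-06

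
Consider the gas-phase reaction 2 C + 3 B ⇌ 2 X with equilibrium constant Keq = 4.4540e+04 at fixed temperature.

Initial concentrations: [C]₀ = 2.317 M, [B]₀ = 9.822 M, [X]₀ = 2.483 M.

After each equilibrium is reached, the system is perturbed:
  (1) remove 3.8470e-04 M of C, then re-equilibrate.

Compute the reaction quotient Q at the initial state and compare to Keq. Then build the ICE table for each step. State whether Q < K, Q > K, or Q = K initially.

Q₀ = 0.001212; Q < K (proceeds forward)

Q₀ = 0.001212 vs Keq = 4.4540e+04 ⇒ Q<K, forward
Step 1:
                    C           B           X
  init          2.317       9.822       2.483
  Δ            -2.316      -3.473       2.316
  eq         0.001421       6.349       4.799
  solve Keq expr → x = 1.158; check Q = 4.4540e+04
Then remove 3.8470e-04 M of C.
Step 2:
                    C           B           X
  init       0.001037       6.349       4.799
  Δ        3.8439e-04  5.7659e-04 -3.8439e-04
  eq         0.001421       6.349       4.798
  solve Keq expr → x = -1.9220e-04; check Q = 4.4540e+04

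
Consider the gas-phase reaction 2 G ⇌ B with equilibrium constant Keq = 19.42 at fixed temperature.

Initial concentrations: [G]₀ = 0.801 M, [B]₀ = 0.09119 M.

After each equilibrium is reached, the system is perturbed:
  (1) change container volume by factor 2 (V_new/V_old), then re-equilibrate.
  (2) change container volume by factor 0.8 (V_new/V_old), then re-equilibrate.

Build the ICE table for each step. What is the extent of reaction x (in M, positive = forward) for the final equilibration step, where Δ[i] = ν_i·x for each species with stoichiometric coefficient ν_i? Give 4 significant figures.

x = 0.005945 M

Q₀ = 0.1421 vs Keq = 19.42 ⇒ Q<K, forward
Step 1:
                  G         B
  Initial     0.801   0.09119
  Change    -0.6542    0.3271
  Equil      0.1468    0.4183
  solve Keq expr → x = 0.3271; check Q = 19.42
Then change container volume by factor 2 (V_new/V_old).
Step 2:
                  G         B
  Initial   0.07338    0.2092
  Change    0.02699   -0.0135
  Equil      0.1004    0.1957
  solve Keq expr → x = -0.0135; check Q = 19.42
Then change container volume by factor 0.8 (V_new/V_old).
Step 3:
                  G         B
  Initial    0.1255    0.2446
  Change   -0.01189  0.005945
  Equil      0.1136    0.2505
  solve Keq expr → x = 0.005945; check Q = 19.42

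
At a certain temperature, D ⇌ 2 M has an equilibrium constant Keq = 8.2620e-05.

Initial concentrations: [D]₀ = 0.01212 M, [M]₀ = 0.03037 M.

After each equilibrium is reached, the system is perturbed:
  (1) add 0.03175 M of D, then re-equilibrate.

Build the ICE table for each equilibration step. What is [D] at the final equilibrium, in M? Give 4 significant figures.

Q₀ = 0.0761 vs Keq = 8.2620e-05 ⇒ Q>K, reverse
Step 1:
                   D          M
  I          0.01212    0.03037
  C          0.01444   -0.02889
  E          0.02656   0.001481
  solve Keq expr → x = -0.01444; check Q = 8.2620e-05
Then add 0.03175 M of D.
Step 2:
                   D          M
  I          0.05831   0.001481
  C       -3.5343e-04 7.0685e-04
  E          0.05796   0.002188
  solve Keq expr → x = 3.5343e-04; check Q = 8.2620e-05

[D]_eq = 0.05796 M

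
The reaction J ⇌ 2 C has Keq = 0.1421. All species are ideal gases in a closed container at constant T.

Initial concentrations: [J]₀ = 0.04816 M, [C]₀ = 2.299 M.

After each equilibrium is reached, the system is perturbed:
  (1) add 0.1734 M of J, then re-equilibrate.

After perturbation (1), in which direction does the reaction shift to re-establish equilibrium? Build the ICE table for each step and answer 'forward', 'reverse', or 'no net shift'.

Direction: forward

Q₀ = 109.7 vs Keq = 0.1421 ⇒ Q>K, reverse
Step 1:
                    J           C
  Initial     0.04816       2.299
  Change       0.9602       -1.92
  Equil         1.008      0.3785
  solve Keq expr → x = -0.9602; check Q = 0.1421
Then add 0.1734 M of J.
Step 2:
                    J           C
  Initial       1.182      0.3785
  Change     -0.01438     0.02876
  Equil         1.167      0.4073
  solve Keq expr → x = 0.01438; check Q = 0.1421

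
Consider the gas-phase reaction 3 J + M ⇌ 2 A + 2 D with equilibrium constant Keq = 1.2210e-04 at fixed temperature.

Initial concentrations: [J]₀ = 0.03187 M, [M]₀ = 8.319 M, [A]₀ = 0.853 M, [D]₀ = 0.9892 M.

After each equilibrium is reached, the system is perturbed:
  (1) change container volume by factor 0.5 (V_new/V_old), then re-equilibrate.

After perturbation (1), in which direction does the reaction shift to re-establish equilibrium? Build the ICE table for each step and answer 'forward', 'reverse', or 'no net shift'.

Q₀ = 2644 vs Keq = 1.2210e-04 ⇒ Q>K, reverse
Step 1:
                   J          M          A          D
  Initial    0.03187      8.319      0.853     0.9892
  Change       1.073     0.3576    -0.7151    -0.7151
  Equil        1.105      8.677     0.1379     0.2741
  solve Keq expr → x = -0.3576; check Q = 1.2210e-04
Then change container volume by factor 0.5 (V_new/V_old).
Step 2:
                   J          M          A          D
  Initial      2.209      17.35     0.2757     0.5481
  Change           0          0          0          0
  Equil        2.209      17.35     0.2757     0.5481
  solve Keq expr → x = 0; check Q = 1.2210e-04

Direction: no net shift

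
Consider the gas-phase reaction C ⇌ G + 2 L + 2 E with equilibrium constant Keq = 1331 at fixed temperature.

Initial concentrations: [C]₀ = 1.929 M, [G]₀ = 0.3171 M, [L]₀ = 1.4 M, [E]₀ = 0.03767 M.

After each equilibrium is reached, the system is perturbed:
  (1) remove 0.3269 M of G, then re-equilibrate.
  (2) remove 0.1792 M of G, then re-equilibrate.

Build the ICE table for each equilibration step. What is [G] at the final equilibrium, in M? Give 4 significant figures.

Q₀ = 4.5721e-04 vs Keq = 1331 ⇒ Q<K, forward
Step 1:
                   C          G          L          E
  init         1.929     0.3171        1.4    0.03767
  Δ           -1.605      1.605       3.21       3.21
  eq          0.3238      1.922       4.61      3.248
  solve Keq expr → x = 1.605; check Q = 1331
Then remove 0.3269 M of G.
Step 2:
                   C          G          L          E
  init        0.3238      1.595       4.61      3.248
  Δ         -0.03133    0.03133    0.06266    0.06266
  eq          0.2925      1.627      4.673      3.311
  solve Keq expr → x = 0.03133; check Q = 1331
Then remove 0.1792 M of G.
Step 3:
                   C          G          L          E
  init        0.2925      1.447      4.673      3.311
  Δ         -0.01861    0.01861    0.03721    0.03721
  eq          0.2739      1.466       4.71      3.348
  solve Keq expr → x = 0.01861; check Q = 1331

[G]_eq = 1.466 M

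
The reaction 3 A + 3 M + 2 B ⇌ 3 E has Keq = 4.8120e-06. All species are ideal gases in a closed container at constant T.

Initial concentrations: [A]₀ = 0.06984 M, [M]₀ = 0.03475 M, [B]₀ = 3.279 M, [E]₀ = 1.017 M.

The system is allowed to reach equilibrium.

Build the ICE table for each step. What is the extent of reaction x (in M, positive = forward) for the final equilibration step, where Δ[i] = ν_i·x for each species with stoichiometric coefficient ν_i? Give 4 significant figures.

x = -0.3243 M

Q₀ = 6.8439e+06 vs Keq = 4.8120e-06 ⇒ Q>K, reverse
Step 1:
                  A         M         B         E
  I         0.06984   0.03475     3.279     1.017
  C          0.9728    0.9728    0.6486   -0.9728
  E           1.043     1.008     3.928   0.04415
  solve Keq expr → x = -0.3243; check Q = 4.8120e-06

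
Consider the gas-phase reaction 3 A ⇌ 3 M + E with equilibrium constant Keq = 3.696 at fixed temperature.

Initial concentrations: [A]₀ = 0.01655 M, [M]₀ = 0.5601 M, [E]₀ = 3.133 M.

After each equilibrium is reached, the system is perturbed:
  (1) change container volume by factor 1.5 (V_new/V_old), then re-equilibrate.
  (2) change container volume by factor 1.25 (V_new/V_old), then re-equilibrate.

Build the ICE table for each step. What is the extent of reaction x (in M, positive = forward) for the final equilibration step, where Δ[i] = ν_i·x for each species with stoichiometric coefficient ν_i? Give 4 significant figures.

Q₀ = 1.2144e+05 vs Keq = 3.696 ⇒ Q>K, reverse
Step 1:
                   A          M          E
  Initial    0.01655     0.5601      3.133
  Change      0.2625    -0.2625   -0.08749
  Equil        0.279     0.2976      3.046
  solve Keq expr → x = -0.08749; check Q = 3.696
Then change container volume by factor 1.5 (V_new/V_old).
Step 2:
                   A          M          E
  Initial      0.186     0.1984       2.03
  Change    -0.01286    0.01286   0.004287
  Equil       0.1732     0.2113      2.035
  solve Keq expr → x = 0.004287; check Q = 3.696
Then change container volume by factor 1.25 (V_new/V_old).
Step 3:
                   A          M          E
  Initial     0.1385      0.169      1.628
  Change    -0.00561    0.00561    0.00187
  Equil       0.1329     0.1746       1.63
  solve Keq expr → x = 0.00187; check Q = 3.696

x = 0.00187 M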